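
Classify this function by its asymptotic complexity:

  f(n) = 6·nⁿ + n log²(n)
O(nⁿ)

The dominant term in 6·nⁿ + n log²(n) is 6·nⁿ, which is Θ(nⁿ).
Lower-order terms (n log²(n)) are asymptotically negligible.
Constants are absorbed, so the tightest bound is O(nⁿ).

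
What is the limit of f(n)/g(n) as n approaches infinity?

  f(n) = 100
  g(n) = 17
100/17

Since 100 and 17 have the same growth rate (O(1)),
the ratio converges to a constant: 100/17.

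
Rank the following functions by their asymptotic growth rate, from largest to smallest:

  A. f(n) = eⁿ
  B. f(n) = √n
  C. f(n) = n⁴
A > C > B

Comparing growth rates:
A = eⁿ is O(eⁿ)
C = n⁴ is O(n⁴)
B = √n is O(√n)

Therefore, the order from fastest to slowest is: A > C > B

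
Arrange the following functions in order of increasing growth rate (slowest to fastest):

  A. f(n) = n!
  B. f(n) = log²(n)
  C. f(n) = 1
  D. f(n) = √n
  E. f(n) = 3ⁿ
C < B < D < E < A

Comparing growth rates:
C = 1 is O(1)
B = log²(n) is O(log² n)
D = √n is O(√n)
E = 3ⁿ is O(3ⁿ)
A = n! is O(n!)

Therefore, the order from slowest to fastest is: C < B < D < E < A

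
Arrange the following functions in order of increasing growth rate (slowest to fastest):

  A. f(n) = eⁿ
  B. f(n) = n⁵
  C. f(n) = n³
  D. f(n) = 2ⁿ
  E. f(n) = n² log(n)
E < C < B < D < A

Comparing growth rates:
E = n² log(n) is O(n² log n)
C = n³ is O(n³)
B = n⁵ is O(n⁵)
D = 2ⁿ is O(2ⁿ)
A = eⁿ is O(eⁿ)

Therefore, the order from slowest to fastest is: E < C < B < D < A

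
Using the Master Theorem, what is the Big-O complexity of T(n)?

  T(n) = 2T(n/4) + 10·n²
Θ(n²)

Master Theorem: a = 2, b = 4, f(n) = 10·n².
Compute the critical exponent d = log₄(2) = 0.500.
Compare f(n) = Θ(n²) against n^d:
  k = 2 > d = 0.500, so f(n) = Ω(n^(d+ε)) — Case 3.
  Regularity: a·(n/b)^2/n^2 = a/b^2 = 2/16 < 1 ✓.
  The top-level work dominates: T(n) = Θ(f(n)) = Θ(n²).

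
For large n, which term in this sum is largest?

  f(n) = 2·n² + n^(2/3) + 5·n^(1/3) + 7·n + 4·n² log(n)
4·n² log(n)

Looking at each term:
  - 2·n² is O(n²)
  - n^(2/3) is O(n^(2/3))
  - 5·n^(1/3) is O(n^(1/3))
  - 7·n is O(n)
  - 4·n² log(n) is O(n² log n)

The term 4·n² log(n) (O(n² log n)) grows fastest and dominates all others.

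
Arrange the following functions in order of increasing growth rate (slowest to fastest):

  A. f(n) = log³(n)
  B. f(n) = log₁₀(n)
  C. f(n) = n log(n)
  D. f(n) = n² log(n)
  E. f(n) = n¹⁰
B < A < C < D < E

Comparing growth rates:
B = log₁₀(n) is O(log n)
A = log³(n) is O(log³ n)
C = n log(n) is O(n log n)
D = n² log(n) is O(n² log n)
E = n¹⁰ is O(n¹⁰)

Therefore, the order from slowest to fastest is: B < A < C < D < E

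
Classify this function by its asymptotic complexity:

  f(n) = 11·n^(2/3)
O(n^(2/3))

The dominant term in 11·n^(2/3) is 11·n^(2/3), which is Θ(n^(2/3)).
Constants are absorbed, so the tightest bound is O(n^(2/3)).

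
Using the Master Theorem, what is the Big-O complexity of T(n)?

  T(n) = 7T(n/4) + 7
Θ(n^log₄(7))

Master Theorem: a = 7, b = 4, f(n) = 7.
Compute the critical exponent d = log₄(7) = 1.404.
Compare f(n) = Θ(1) against n^d:
  k = 0 < d = 1.404, so f(n) = O(n^(d-ε)) — Case 1.
  The recursion cost dominates: T(n) = Θ(n^d) = Θ(n^log₄(7)).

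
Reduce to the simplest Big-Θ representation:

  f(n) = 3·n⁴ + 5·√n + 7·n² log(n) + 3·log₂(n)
Θ(n⁴)

Order the terms by growth rate: 3·log₂(n) ≺ 5·√n ≺ 7·n² log(n) ≺ 3·n⁴.
The fastest-growing term 3·n⁴ dominates as n → ∞; dropping its constant factor gives Θ(n⁴).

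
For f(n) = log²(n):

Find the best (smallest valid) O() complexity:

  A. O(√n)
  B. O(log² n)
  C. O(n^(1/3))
B

f(n) = log²(n) is O(log² n).
All listed options are valid Big-O bounds (upper bounds),
but O(log² n) is the tightest (smallest valid bound).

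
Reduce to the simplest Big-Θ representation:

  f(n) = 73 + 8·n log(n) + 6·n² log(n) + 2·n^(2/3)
Θ(n² log n)

Order the terms by growth rate: 73 ≺ 2·n^(2/3) ≺ 8·n log(n) ≺ 6·n² log(n).
The fastest-growing term 6·n² log(n) dominates as n → ∞; dropping its constant factor gives Θ(n² log n).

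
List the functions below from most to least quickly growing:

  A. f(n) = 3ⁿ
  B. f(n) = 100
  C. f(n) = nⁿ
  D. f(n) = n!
C > D > A > B

Comparing growth rates:
C = nⁿ is O(nⁿ)
D = n! is O(n!)
A = 3ⁿ is O(3ⁿ)
B = 100 is O(1)

Therefore, the order from fastest to slowest is: C > D > A > B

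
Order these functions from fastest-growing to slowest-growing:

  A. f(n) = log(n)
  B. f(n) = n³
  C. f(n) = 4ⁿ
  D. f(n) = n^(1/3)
C > B > D > A

Comparing growth rates:
C = 4ⁿ is O(4ⁿ)
B = n³ is O(n³)
D = n^(1/3) is O(n^(1/3))
A = log(n) is O(log n)

Therefore, the order from fastest to slowest is: C > B > D > A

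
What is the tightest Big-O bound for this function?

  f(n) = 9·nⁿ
O(nⁿ)

The dominant term in 9·nⁿ is 9·nⁿ, which is Θ(nⁿ).
Constants are absorbed, so the tightest bound is O(nⁿ).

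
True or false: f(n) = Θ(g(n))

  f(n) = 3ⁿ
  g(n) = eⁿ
False

f(n) = 3ⁿ is O(3ⁿ), and g(n) = eⁿ is O(eⁿ).
Since they have different growth rates, f(n) = Θ(g(n)) is false.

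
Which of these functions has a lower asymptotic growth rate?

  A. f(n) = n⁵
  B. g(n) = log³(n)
B

f(n) = n⁵ is O(n⁵), while g(n) = log³(n) is O(log³ n).
Since O(log³ n) grows slower than O(n⁵), g(n) is dominated.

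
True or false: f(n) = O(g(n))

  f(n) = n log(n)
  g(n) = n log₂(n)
True

f(n) = n log(n) and g(n) = n log₂(n) are both O(n log n).
Big-O permits equal growth rates (f ≤ c·g for some c), so f(n) = O(g(n)) is true.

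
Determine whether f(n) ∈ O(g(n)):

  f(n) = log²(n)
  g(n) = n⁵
True

f(n) = log²(n) is O(log² n), and g(n) = n⁵ is O(n⁵).
Since O(log² n) ⊆ O(n⁵) (f grows no faster than g), f(n) = O(g(n)) is true.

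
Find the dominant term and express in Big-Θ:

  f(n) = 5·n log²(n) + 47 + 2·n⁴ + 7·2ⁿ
Θ(2ⁿ)

Order the terms by growth rate: 47 ≺ 5·n log²(n) ≺ 2·n⁴ ≺ 7·2ⁿ.
The fastest-growing term 7·2ⁿ dominates as n → ∞; dropping its constant factor gives Θ(2ⁿ).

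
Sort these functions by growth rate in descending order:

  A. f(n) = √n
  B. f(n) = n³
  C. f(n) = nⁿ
C > B > A

Comparing growth rates:
C = nⁿ is O(nⁿ)
B = n³ is O(n³)
A = √n is O(√n)

Therefore, the order from fastest to slowest is: C > B > A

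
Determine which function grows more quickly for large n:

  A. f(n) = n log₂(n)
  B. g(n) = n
A

f(n) = n log₂(n) is O(n log n), while g(n) = n is O(n).
Since O(n log n) grows faster than O(n), f(n) dominates.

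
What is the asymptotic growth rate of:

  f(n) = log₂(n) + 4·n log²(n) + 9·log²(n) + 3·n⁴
Θ(n⁴)

Order the terms by growth rate: log₂(n) ≺ 9·log²(n) ≺ 4·n log²(n) ≺ 3·n⁴.
The fastest-growing term 3·n⁴ dominates as n → ∞; dropping its constant factor gives Θ(n⁴).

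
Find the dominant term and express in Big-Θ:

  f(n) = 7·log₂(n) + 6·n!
Θ(n!)

Order the terms by growth rate: 7·log₂(n) ≺ 6·n!.
The fastest-growing term 6·n! dominates as n → ∞; dropping its constant factor gives Θ(n!).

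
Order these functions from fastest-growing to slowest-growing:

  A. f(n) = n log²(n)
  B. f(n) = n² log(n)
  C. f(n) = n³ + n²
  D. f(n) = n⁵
D > C > B > A

Comparing growth rates:
D = n⁵ is O(n⁵)
C = n³ + n² is O(n³)
B = n² log(n) is O(n² log n)
A = n log²(n) is O(n log² n)

Therefore, the order from fastest to slowest is: D > C > B > A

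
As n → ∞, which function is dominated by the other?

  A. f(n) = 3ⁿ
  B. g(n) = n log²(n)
B

f(n) = 3ⁿ is O(3ⁿ), while g(n) = n log²(n) is O(n log² n).
Since O(n log² n) grows slower than O(3ⁿ), g(n) is dominated.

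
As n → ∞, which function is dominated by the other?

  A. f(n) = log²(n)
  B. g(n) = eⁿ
A

f(n) = log²(n) is O(log² n), while g(n) = eⁿ is O(eⁿ).
Since O(log² n) grows slower than O(eⁿ), f(n) is dominated.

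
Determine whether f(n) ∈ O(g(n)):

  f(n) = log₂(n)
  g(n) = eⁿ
True

f(n) = log₂(n) is O(log n), and g(n) = eⁿ is O(eⁿ).
Since O(log n) ⊆ O(eⁿ) (f grows no faster than g), f(n) = O(g(n)) is true.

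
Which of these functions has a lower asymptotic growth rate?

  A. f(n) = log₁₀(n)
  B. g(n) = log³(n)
A

f(n) = log₁₀(n) is O(log n), while g(n) = log³(n) is O(log³ n).
Since O(log n) grows slower than O(log³ n), f(n) is dominated.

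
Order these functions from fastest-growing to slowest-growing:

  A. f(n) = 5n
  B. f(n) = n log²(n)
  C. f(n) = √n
B > A > C

Comparing growth rates:
B = n log²(n) is O(n log² n)
A = 5n is O(n)
C = √n is O(√n)

Therefore, the order from fastest to slowest is: B > A > C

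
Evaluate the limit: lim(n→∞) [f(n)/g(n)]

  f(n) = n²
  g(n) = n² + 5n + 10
1

Since n² and n² + 5n + 10 have the same growth rate (O(n²)),
the ratio converges to a constant: 1.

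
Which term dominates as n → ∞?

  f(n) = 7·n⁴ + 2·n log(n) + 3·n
7·n⁴

Looking at each term:
  - 7·n⁴ is O(n⁴)
  - 2·n log(n) is O(n log n)
  - 3·n is O(n)

The term 7·n⁴ (O(n⁴)) grows fastest and dominates all others.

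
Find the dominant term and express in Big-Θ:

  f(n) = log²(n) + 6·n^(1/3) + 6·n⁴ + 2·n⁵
Θ(n⁵)

Order the terms by growth rate: log²(n) ≺ 6·n^(1/3) ≺ 6·n⁴ ≺ 2·n⁵.
The fastest-growing term 2·n⁵ dominates as n → ∞; dropping its constant factor gives Θ(n⁵).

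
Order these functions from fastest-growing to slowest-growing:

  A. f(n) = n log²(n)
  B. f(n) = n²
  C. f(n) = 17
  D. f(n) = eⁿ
D > B > A > C

Comparing growth rates:
D = eⁿ is O(eⁿ)
B = n² is O(n²)
A = n log²(n) is O(n log² n)
C = 17 is O(1)

Therefore, the order from fastest to slowest is: D > B > A > C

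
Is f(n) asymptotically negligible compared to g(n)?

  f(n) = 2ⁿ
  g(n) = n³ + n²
False

f(n) = 2ⁿ is O(2ⁿ), and g(n) = n³ + n² is O(n³).
Since O(2ⁿ) grows faster than or equal to O(n³), f(n) = o(g(n)) is false.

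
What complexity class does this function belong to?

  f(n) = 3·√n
O(√n)

The dominant term in 3·√n is 3·√n, which is Θ(√n).
Constants are absorbed, so the tightest bound is O(√n).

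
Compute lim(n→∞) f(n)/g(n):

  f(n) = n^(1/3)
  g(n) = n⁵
0

Since n^(1/3) (O(n^(1/3))) grows slower than n⁵ (O(n⁵)),
the ratio f(n)/g(n) → 0 as n → ∞.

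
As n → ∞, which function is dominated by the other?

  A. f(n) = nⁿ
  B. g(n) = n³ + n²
B

f(n) = nⁿ is O(nⁿ), while g(n) = n³ + n² is O(n³).
Since O(n³) grows slower than O(nⁿ), g(n) is dominated.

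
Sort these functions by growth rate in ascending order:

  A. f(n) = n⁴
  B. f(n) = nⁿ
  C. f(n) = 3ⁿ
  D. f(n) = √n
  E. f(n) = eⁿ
D < A < E < C < B

Comparing growth rates:
D = √n is O(√n)
A = n⁴ is O(n⁴)
E = eⁿ is O(eⁿ)
C = 3ⁿ is O(3ⁿ)
B = nⁿ is O(nⁿ)

Therefore, the order from slowest to fastest is: D < A < E < C < B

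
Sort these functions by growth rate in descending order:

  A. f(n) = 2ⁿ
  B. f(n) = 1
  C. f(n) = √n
A > C > B

Comparing growth rates:
A = 2ⁿ is O(2ⁿ)
C = √n is O(√n)
B = 1 is O(1)

Therefore, the order from fastest to slowest is: A > C > B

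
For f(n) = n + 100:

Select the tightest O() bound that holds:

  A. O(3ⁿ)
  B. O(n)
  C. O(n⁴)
B

f(n) = n + 100 is O(n).
All listed options are valid Big-O bounds (upper bounds),
but O(n) is the tightest (smallest valid bound).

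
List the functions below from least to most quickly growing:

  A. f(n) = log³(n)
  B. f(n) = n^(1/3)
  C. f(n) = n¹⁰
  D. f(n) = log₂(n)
D < A < B < C

Comparing growth rates:
D = log₂(n) is O(log n)
A = log³(n) is O(log³ n)
B = n^(1/3) is O(n^(1/3))
C = n¹⁰ is O(n¹⁰)

Therefore, the order from slowest to fastest is: D < A < B < C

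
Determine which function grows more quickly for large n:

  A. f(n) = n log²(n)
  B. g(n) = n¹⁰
B

f(n) = n log²(n) is O(n log² n), while g(n) = n¹⁰ is O(n¹⁰).
Since O(n¹⁰) grows faster than O(n log² n), g(n) dominates.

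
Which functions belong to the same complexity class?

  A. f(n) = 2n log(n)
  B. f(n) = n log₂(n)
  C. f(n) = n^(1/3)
A and B

Examining each function:
  A. 2n log(n) is O(n log n)
  B. n log₂(n) is O(n log n)
  C. n^(1/3) is O(n^(1/3))

Functions A and B both have the same complexity class.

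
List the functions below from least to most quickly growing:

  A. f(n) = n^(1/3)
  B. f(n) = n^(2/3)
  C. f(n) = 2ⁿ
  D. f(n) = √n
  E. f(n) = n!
A < D < B < C < E

Comparing growth rates:
A = n^(1/3) is O(n^(1/3))
D = √n is O(√n)
B = n^(2/3) is O(n^(2/3))
C = 2ⁿ is O(2ⁿ)
E = n! is O(n!)

Therefore, the order from slowest to fastest is: A < D < B < C < E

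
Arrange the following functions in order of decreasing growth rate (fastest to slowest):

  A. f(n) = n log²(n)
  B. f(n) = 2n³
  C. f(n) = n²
B > C > A

Comparing growth rates:
B = 2n³ is O(n³)
C = n² is O(n²)
A = n log²(n) is O(n log² n)

Therefore, the order from fastest to slowest is: B > C > A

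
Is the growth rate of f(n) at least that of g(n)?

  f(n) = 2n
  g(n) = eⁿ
False

f(n) = 2n is O(n), and g(n) = eⁿ is O(eⁿ).
Since O(n) grows slower than O(eⁿ), f(n) = Ω(g(n)) is false.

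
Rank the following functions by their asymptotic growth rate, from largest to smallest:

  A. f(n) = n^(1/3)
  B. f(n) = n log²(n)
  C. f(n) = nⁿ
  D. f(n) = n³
C > D > B > A

Comparing growth rates:
C = nⁿ is O(nⁿ)
D = n³ is O(n³)
B = n log²(n) is O(n log² n)
A = n^(1/3) is O(n^(1/3))

Therefore, the order from fastest to slowest is: C > D > B > A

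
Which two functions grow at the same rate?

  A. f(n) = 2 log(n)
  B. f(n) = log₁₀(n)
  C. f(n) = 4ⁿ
A and B

Examining each function:
  A. 2 log(n) is O(log n)
  B. log₁₀(n) is O(log n)
  C. 4ⁿ is O(4ⁿ)

Functions A and B both have the same complexity class.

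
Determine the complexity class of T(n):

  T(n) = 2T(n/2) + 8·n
Θ(n log n)

Master Theorem: a = 2, b = 2, f(n) = 8·n.
Compute the critical exponent d = log₂(2) = 1.
Compare f(n) = Θ(n) against n^d:
  k = 1 = d, so f(n) = Θ(n^d) — Case 2.
  Work is balanced across levels: T(n) = Θ(n^d log n) = Θ(n log n).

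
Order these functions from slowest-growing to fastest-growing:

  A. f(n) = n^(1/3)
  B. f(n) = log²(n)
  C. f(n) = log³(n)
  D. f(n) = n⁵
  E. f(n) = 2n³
B < C < A < E < D

Comparing growth rates:
B = log²(n) is O(log² n)
C = log³(n) is O(log³ n)
A = n^(1/3) is O(n^(1/3))
E = 2n³ is O(n³)
D = n⁵ is O(n⁵)

Therefore, the order from slowest to fastest is: B < C < A < E < D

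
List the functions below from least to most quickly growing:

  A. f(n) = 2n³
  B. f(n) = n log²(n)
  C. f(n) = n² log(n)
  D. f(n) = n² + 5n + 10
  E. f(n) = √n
E < B < D < C < A

Comparing growth rates:
E = √n is O(√n)
B = n log²(n) is O(n log² n)
D = n² + 5n + 10 is O(n²)
C = n² log(n) is O(n² log n)
A = 2n³ is O(n³)

Therefore, the order from slowest to fastest is: E < B < D < C < A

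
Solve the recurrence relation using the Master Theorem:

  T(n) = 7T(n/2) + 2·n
Θ(n^log₂(7))

Master Theorem: a = 7, b = 2, f(n) = 2·n.
Compute the critical exponent d = log₂(7) = 2.807.
Compare f(n) = Θ(n) against n^d:
  k = 1 < d = 2.807, so f(n) = O(n^(d-ε)) — Case 1.
  The recursion cost dominates: T(n) = Θ(n^d) = Θ(n^log₂(7)).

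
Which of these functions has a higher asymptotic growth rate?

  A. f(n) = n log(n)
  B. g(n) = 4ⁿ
B

f(n) = n log(n) is O(n log n), while g(n) = 4ⁿ is O(4ⁿ).
Since O(4ⁿ) grows faster than O(n log n), g(n) dominates.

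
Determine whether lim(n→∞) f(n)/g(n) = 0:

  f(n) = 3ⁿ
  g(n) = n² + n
False

f(n) = 3ⁿ is O(3ⁿ), and g(n) = n² + n is O(n²).
Since O(3ⁿ) grows faster than or equal to O(n²), f(n) = o(g(n)) is false.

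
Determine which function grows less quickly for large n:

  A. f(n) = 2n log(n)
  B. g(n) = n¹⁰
A

f(n) = 2n log(n) is O(n log n), while g(n) = n¹⁰ is O(n¹⁰).
Since O(n log n) grows slower than O(n¹⁰), f(n) is dominated.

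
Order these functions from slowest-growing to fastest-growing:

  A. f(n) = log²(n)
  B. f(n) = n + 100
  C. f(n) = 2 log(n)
C < A < B

Comparing growth rates:
C = 2 log(n) is O(log n)
A = log²(n) is O(log² n)
B = n + 100 is O(n)

Therefore, the order from slowest to fastest is: C < A < B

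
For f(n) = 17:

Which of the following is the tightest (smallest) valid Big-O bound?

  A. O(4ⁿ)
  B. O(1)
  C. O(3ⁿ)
B

f(n) = 17 is O(1).
All listed options are valid Big-O bounds (upper bounds),
but O(1) is the tightest (smallest valid bound).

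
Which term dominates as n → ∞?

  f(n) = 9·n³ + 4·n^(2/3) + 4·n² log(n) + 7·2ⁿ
7·2ⁿ

Looking at each term:
  - 9·n³ is O(n³)
  - 4·n^(2/3) is O(n^(2/3))
  - 4·n² log(n) is O(n² log n)
  - 7·2ⁿ is O(2ⁿ)

The term 7·2ⁿ (O(2ⁿ)) grows fastest and dominates all others.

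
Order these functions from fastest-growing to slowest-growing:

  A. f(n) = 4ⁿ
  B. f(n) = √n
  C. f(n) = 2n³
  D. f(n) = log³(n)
A > C > B > D

Comparing growth rates:
A = 4ⁿ is O(4ⁿ)
C = 2n³ is O(n³)
B = √n is O(√n)
D = log³(n) is O(log³ n)

Therefore, the order from fastest to slowest is: A > C > B > D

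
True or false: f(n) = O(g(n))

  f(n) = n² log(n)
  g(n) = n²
False

f(n) = n² log(n) is O(n² log n), and g(n) = n² is O(n²).
Since O(n² log n) grows faster than O(n²), f(n) = O(g(n)) is false.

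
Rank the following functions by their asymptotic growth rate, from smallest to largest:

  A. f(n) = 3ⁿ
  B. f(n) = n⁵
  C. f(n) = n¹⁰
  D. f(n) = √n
D < B < C < A

Comparing growth rates:
D = √n is O(√n)
B = n⁵ is O(n⁵)
C = n¹⁰ is O(n¹⁰)
A = 3ⁿ is O(3ⁿ)

Therefore, the order from slowest to fastest is: D < B < C < A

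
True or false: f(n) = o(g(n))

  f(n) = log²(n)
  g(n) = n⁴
True

f(n) = log²(n) is O(log² n), and g(n) = n⁴ is O(n⁴).
Since O(log² n) grows strictly slower than O(n⁴), f(n) = o(g(n)) is true.
This means lim(n→∞) f(n)/g(n) = 0.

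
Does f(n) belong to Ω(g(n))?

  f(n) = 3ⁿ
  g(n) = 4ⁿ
False

f(n) = 3ⁿ is O(3ⁿ), and g(n) = 4ⁿ is O(4ⁿ).
Since O(3ⁿ) grows slower than O(4ⁿ), f(n) = Ω(g(n)) is false.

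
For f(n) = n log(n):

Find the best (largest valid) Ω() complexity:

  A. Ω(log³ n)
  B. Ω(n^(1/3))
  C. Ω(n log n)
C

f(n) = n log(n) is Ω(n log n).
All listed options are valid Big-Ω bounds (lower bounds),
but Ω(n log n) is the tightest (largest valid bound).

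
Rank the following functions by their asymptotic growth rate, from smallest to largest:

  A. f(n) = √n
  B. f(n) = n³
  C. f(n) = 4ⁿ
A < B < C

Comparing growth rates:
A = √n is O(√n)
B = n³ is O(n³)
C = 4ⁿ is O(4ⁿ)

Therefore, the order from slowest to fastest is: A < B < C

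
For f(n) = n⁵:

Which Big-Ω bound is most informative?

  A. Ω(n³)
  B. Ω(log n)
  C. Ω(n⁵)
C

f(n) = n⁵ is Ω(n⁵).
All listed options are valid Big-Ω bounds (lower bounds),
but Ω(n⁵) is the tightest (largest valid bound).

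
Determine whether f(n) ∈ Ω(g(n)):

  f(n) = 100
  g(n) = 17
True

f(n) = 100 and g(n) = 17 are both O(1).
Big-Ω permits equal growth rates (f ≥ c·g for some c > 0), so f(n) = Ω(g(n)) is true.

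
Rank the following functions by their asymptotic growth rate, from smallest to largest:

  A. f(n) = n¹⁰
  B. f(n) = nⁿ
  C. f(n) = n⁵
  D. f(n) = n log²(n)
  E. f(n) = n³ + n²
D < E < C < A < B

Comparing growth rates:
D = n log²(n) is O(n log² n)
E = n³ + n² is O(n³)
C = n⁵ is O(n⁵)
A = n¹⁰ is O(n¹⁰)
B = nⁿ is O(nⁿ)

Therefore, the order from slowest to fastest is: D < E < C < A < B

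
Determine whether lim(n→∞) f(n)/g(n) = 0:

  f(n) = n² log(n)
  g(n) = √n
False

f(n) = n² log(n) is O(n² log n), and g(n) = √n is O(√n).
Since O(n² log n) grows faster than or equal to O(√n), f(n) = o(g(n)) is false.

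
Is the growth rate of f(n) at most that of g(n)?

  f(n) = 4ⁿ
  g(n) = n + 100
False

f(n) = 4ⁿ is O(4ⁿ), and g(n) = n + 100 is O(n).
Since O(4ⁿ) grows faster than O(n), f(n) = O(g(n)) is false.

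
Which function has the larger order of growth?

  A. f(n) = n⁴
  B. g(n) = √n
A

f(n) = n⁴ is O(n⁴), while g(n) = √n is O(√n).
Since O(n⁴) grows faster than O(√n), f(n) dominates.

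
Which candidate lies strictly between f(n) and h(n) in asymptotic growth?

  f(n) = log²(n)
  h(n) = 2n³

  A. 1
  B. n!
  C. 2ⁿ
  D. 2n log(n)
D

We need g(n) with log²(n) = o(g(n)) and g(n) = o(2n³), i.e. O(log² n) ≺ g ≺ O(n³).
Check each option:
  A. 1 — O(1) does not grow strictly faster than f(n)
  B. n! — O(n!) does not grow strictly slower than h(n)
  C. 2ⁿ — O(2ⁿ) does not grow strictly slower than h(n)
  D. 2n log(n) — O(n log n) is strictly between O(log² n) and O(n³) ✓

Only option D (2n log(n)) lies strictly between.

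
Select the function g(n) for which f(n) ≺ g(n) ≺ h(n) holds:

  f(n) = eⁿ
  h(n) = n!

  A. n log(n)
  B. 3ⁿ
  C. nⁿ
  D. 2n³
B

We need g(n) with eⁿ = o(g(n)) and g(n) = o(n!), i.e. O(eⁿ) ≺ g ≺ O(n!).
Check each option:
  A. n log(n) — O(n log n) does not grow strictly faster than f(n)
  B. 3ⁿ — O(3ⁿ) is strictly between O(eⁿ) and O(n!) ✓
  C. nⁿ — O(nⁿ) does not grow strictly slower than h(n)
  D. 2n³ — O(n³) does not grow strictly faster than f(n)

Only option B (3ⁿ) lies strictly between.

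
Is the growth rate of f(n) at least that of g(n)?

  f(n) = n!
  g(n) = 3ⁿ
True

f(n) = n! is O(n!), and g(n) = 3ⁿ is O(3ⁿ).
Since O(n!) grows at least as fast as O(3ⁿ), f(n) = Ω(g(n)) is true.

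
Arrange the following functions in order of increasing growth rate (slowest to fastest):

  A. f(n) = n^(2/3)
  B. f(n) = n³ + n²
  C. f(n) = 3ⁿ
A < B < C

Comparing growth rates:
A = n^(2/3) is O(n^(2/3))
B = n³ + n² is O(n³)
C = 3ⁿ is O(3ⁿ)

Therefore, the order from slowest to fastest is: A < B < C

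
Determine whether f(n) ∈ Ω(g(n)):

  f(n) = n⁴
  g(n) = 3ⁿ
False

f(n) = n⁴ is O(n⁴), and g(n) = 3ⁿ is O(3ⁿ).
Since O(n⁴) grows slower than O(3ⁿ), f(n) = Ω(g(n)) is false.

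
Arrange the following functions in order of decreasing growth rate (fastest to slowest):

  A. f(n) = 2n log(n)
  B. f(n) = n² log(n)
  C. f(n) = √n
B > A > C

Comparing growth rates:
B = n² log(n) is O(n² log n)
A = 2n log(n) is O(n log n)
C = √n is O(√n)

Therefore, the order from fastest to slowest is: B > A > C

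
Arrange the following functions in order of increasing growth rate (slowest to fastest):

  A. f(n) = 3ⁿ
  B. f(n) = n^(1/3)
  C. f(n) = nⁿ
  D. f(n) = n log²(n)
B < D < A < C

Comparing growth rates:
B = n^(1/3) is O(n^(1/3))
D = n log²(n) is O(n log² n)
A = 3ⁿ is O(3ⁿ)
C = nⁿ is O(nⁿ)

Therefore, the order from slowest to fastest is: B < D < A < C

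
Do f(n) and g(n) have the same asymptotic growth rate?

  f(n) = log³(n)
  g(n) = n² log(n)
False

f(n) = log³(n) is O(log³ n), and g(n) = n² log(n) is O(n² log n).
Since they have different growth rates, f(n) = Θ(g(n)) is false.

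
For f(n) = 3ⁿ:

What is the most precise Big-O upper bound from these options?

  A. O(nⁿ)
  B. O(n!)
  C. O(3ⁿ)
C

f(n) = 3ⁿ is O(3ⁿ).
All listed options are valid Big-O bounds (upper bounds),
but O(3ⁿ) is the tightest (smallest valid bound).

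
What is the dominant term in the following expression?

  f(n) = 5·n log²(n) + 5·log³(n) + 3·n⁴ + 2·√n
3·n⁴

Looking at each term:
  - 5·n log²(n) is O(n log² n)
  - 5·log³(n) is O(log³ n)
  - 3·n⁴ is O(n⁴)
  - 2·√n is O(√n)

The term 3·n⁴ (O(n⁴)) grows fastest and dominates all others.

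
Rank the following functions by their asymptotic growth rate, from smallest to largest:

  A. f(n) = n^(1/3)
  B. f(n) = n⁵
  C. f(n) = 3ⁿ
A < B < C

Comparing growth rates:
A = n^(1/3) is O(n^(1/3))
B = n⁵ is O(n⁵)
C = 3ⁿ is O(3ⁿ)

Therefore, the order from slowest to fastest is: A < B < C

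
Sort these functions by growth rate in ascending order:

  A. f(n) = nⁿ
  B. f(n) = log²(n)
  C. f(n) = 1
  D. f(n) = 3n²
C < B < D < A

Comparing growth rates:
C = 1 is O(1)
B = log²(n) is O(log² n)
D = 3n² is O(n²)
A = nⁿ is O(nⁿ)

Therefore, the order from slowest to fastest is: C < B < D < A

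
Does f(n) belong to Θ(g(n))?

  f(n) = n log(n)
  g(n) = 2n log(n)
True

f(n) = n log(n) and g(n) = 2n log(n) are both O(n log n).
Since they have the same asymptotic growth rate, f(n) = Θ(g(n)) is true.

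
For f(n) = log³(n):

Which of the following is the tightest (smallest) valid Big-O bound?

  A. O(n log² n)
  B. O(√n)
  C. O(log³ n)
C

f(n) = log³(n) is O(log³ n).
All listed options are valid Big-O bounds (upper bounds),
but O(log³ n) is the tightest (smallest valid bound).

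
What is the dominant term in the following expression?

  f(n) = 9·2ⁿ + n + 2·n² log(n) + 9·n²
9·2ⁿ

Looking at each term:
  - 9·2ⁿ is O(2ⁿ)
  - n is O(n)
  - 2·n² log(n) is O(n² log n)
  - 9·n² is O(n²)

The term 9·2ⁿ (O(2ⁿ)) grows fastest and dominates all others.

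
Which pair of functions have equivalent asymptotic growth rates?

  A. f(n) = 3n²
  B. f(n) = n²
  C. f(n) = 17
A and B

Examining each function:
  A. 3n² is O(n²)
  B. n² is O(n²)
  C. 17 is O(1)

Functions A and B both have the same complexity class.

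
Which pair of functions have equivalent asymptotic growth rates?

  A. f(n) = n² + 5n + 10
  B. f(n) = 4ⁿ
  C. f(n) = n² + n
A and C

Examining each function:
  A. n² + 5n + 10 is O(n²)
  B. 4ⁿ is O(4ⁿ)
  C. n² + n is O(n²)

Functions A and C both have the same complexity class.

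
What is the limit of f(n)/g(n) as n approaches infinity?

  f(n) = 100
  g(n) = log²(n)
0

Since 100 (O(1)) grows slower than log²(n) (O(log² n)),
the ratio f(n)/g(n) → 0 as n → ∞.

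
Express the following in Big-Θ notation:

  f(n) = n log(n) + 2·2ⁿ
Θ(2ⁿ)

Order the terms by growth rate: n log(n) ≺ 2·2ⁿ.
The fastest-growing term 2·2ⁿ dominates as n → ∞; dropping its constant factor gives Θ(2ⁿ).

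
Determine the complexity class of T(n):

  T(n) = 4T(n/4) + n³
Θ(n³)

Master Theorem: a = 4, b = 4, f(n) = n³.
Compute the critical exponent d = log₄(4) = 1.
Compare f(n) = Θ(n³) against n^d:
  k = 3 > d = 1, so f(n) = Ω(n^(d+ε)) — Case 3.
  Regularity: a·(n/b)^3/n^3 = a/b^3 = 4/64 < 1 ✓.
  The top-level work dominates: T(n) = Θ(f(n)) = Θ(n³).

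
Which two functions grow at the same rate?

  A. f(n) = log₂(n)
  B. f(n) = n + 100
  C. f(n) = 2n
B and C

Examining each function:
  A. log₂(n) is O(log n)
  B. n + 100 is O(n)
  C. 2n is O(n)

Functions B and C both have the same complexity class.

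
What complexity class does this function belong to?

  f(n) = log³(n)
O(log³ n)

The dominant term in log³(n) is log³(n), which is Θ(log³ n).
Constants are absorbed, so the tightest bound is O(log³ n).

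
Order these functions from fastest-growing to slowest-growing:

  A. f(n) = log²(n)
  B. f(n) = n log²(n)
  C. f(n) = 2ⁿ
C > B > A

Comparing growth rates:
C = 2ⁿ is O(2ⁿ)
B = n log²(n) is O(n log² n)
A = log²(n) is O(log² n)

Therefore, the order from fastest to slowest is: C > B > A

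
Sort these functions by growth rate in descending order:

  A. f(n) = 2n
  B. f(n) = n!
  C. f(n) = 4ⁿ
B > C > A

Comparing growth rates:
B = n! is O(n!)
C = 4ⁿ is O(4ⁿ)
A = 2n is O(n)

Therefore, the order from fastest to slowest is: B > C > A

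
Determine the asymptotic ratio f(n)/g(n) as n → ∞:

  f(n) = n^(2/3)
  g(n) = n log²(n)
0

Since n^(2/3) (O(n^(2/3))) grows slower than n log²(n) (O(n log² n)),
the ratio f(n)/g(n) → 0 as n → ∞.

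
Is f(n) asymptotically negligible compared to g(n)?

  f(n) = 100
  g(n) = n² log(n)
True

f(n) = 100 is O(1), and g(n) = n² log(n) is O(n² log n).
Since O(1) grows strictly slower than O(n² log n), f(n) = o(g(n)) is true.
This means lim(n→∞) f(n)/g(n) = 0.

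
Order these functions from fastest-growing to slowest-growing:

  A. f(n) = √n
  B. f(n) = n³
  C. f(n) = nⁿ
C > B > A

Comparing growth rates:
C = nⁿ is O(nⁿ)
B = n³ is O(n³)
A = √n is O(√n)

Therefore, the order from fastest to slowest is: C > B > A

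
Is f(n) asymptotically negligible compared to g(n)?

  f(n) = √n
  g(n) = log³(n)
False

f(n) = √n is O(√n), and g(n) = log³(n) is O(log³ n).
Since O(√n) grows faster than or equal to O(log³ n), f(n) = o(g(n)) is false.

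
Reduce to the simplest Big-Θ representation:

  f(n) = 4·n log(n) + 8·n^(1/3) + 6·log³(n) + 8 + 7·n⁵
Θ(n⁵)

Order the terms by growth rate: 8 ≺ 6·log³(n) ≺ 8·n^(1/3) ≺ 4·n log(n) ≺ 7·n⁵.
The fastest-growing term 7·n⁵ dominates as n → ∞; dropping its constant factor gives Θ(n⁵).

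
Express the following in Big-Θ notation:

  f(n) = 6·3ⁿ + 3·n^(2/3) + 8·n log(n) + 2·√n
Θ(3ⁿ)

Order the terms by growth rate: 2·√n ≺ 3·n^(2/3) ≺ 8·n log(n) ≺ 6·3ⁿ.
The fastest-growing term 6·3ⁿ dominates as n → ∞; dropping its constant factor gives Θ(3ⁿ).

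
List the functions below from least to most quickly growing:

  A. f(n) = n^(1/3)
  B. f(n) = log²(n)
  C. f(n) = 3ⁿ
B < A < C

Comparing growth rates:
B = log²(n) is O(log² n)
A = n^(1/3) is O(n^(1/3))
C = 3ⁿ is O(3ⁿ)

Therefore, the order from slowest to fastest is: B < A < C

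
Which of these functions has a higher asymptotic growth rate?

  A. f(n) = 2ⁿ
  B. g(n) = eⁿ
B

f(n) = 2ⁿ is O(2ⁿ), while g(n) = eⁿ is O(eⁿ).
Since O(eⁿ) grows faster than O(2ⁿ), g(n) dominates.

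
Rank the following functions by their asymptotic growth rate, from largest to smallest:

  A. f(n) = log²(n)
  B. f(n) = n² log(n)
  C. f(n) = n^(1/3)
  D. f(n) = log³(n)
B > C > D > A

Comparing growth rates:
B = n² log(n) is O(n² log n)
C = n^(1/3) is O(n^(1/3))
D = log³(n) is O(log³ n)
A = log²(n) is O(log² n)

Therefore, the order from fastest to slowest is: B > C > D > A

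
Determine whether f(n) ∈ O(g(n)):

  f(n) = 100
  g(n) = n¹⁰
True

f(n) = 100 is O(1), and g(n) = n¹⁰ is O(n¹⁰).
Since O(1) ⊆ O(n¹⁰) (f grows no faster than g), f(n) = O(g(n)) is true.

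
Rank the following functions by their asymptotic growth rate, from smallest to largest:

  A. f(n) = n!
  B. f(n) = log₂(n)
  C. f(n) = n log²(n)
B < C < A

Comparing growth rates:
B = log₂(n) is O(log n)
C = n log²(n) is O(n log² n)
A = n! is O(n!)

Therefore, the order from slowest to fastest is: B < C < A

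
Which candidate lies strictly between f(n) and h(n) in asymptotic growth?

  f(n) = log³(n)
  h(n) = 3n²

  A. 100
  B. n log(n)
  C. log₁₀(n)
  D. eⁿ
B

We need g(n) with log³(n) = o(g(n)) and g(n) = o(3n²), i.e. O(log³ n) ≺ g ≺ O(n²).
Check each option:
  A. 100 — O(1) does not grow strictly faster than f(n)
  B. n log(n) — O(n log n) is strictly between O(log³ n) and O(n²) ✓
  C. log₁₀(n) — O(log n) does not grow strictly faster than f(n)
  D. eⁿ — O(eⁿ) does not grow strictly slower than h(n)

Only option B (n log(n)) lies strictly between.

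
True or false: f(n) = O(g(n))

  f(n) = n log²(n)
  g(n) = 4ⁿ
True

f(n) = n log²(n) is O(n log² n), and g(n) = 4ⁿ is O(4ⁿ).
Since O(n log² n) ⊆ O(4ⁿ) (f grows no faster than g), f(n) = O(g(n)) is true.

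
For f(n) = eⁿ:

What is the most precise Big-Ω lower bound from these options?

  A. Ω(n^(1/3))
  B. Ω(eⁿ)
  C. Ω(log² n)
B

f(n) = eⁿ is Ω(eⁿ).
All listed options are valid Big-Ω bounds (lower bounds),
but Ω(eⁿ) is the tightest (largest valid bound).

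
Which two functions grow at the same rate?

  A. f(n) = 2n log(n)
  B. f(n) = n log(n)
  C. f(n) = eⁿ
A and B

Examining each function:
  A. 2n log(n) is O(n log n)
  B. n log(n) is O(n log n)
  C. eⁿ is O(eⁿ)

Functions A and B both have the same complexity class.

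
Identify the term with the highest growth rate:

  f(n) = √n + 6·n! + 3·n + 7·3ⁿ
6·n!

Looking at each term:
  - √n is O(√n)
  - 6·n! is O(n!)
  - 3·n is O(n)
  - 7·3ⁿ is O(3ⁿ)

The term 6·n! (O(n!)) grows fastest and dominates all others.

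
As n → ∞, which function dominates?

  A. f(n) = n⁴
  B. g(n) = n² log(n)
A

f(n) = n⁴ is O(n⁴), while g(n) = n² log(n) is O(n² log n).
Since O(n⁴) grows faster than O(n² log n), f(n) dominates.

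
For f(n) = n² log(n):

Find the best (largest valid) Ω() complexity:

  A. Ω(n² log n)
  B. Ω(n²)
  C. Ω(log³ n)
A

f(n) = n² log(n) is Ω(n² log n).
All listed options are valid Big-Ω bounds (lower bounds),
but Ω(n² log n) is the tightest (largest valid bound).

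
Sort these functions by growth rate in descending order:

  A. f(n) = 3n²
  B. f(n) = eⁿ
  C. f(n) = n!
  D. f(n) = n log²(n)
C > B > A > D

Comparing growth rates:
C = n! is O(n!)
B = eⁿ is O(eⁿ)
A = 3n² is O(n²)
D = n log²(n) is O(n log² n)

Therefore, the order from fastest to slowest is: C > B > A > D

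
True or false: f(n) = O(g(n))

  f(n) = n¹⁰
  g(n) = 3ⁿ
True

f(n) = n¹⁰ is O(n¹⁰), and g(n) = 3ⁿ is O(3ⁿ).
Since O(n¹⁰) ⊆ O(3ⁿ) (f grows no faster than g), f(n) = O(g(n)) is true.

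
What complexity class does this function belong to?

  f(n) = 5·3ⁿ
O(3ⁿ)

The dominant term in 5·3ⁿ is 5·3ⁿ, which is Θ(3ⁿ).
Constants are absorbed, so the tightest bound is O(3ⁿ).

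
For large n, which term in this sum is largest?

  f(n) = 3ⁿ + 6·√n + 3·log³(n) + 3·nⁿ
3·nⁿ

Looking at each term:
  - 3ⁿ is O(3ⁿ)
  - 6·√n is O(√n)
  - 3·log³(n) is O(log³ n)
  - 3·nⁿ is O(nⁿ)

The term 3·nⁿ (O(nⁿ)) grows fastest and dominates all others.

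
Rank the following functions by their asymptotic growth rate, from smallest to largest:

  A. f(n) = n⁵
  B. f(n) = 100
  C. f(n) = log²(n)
B < C < A

Comparing growth rates:
B = 100 is O(1)
C = log²(n) is O(log² n)
A = n⁵ is O(n⁵)

Therefore, the order from slowest to fastest is: B < C < A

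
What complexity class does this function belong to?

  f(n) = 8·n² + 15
O(n²)

The dominant term in 8·n² + 15 is 8·n², which is Θ(n²).
Lower-order terms (15) are asymptotically negligible.
Constants are absorbed, so the tightest bound is O(n²).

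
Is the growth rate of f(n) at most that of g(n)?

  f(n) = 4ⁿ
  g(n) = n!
True

f(n) = 4ⁿ is O(4ⁿ), and g(n) = n! is O(n!).
Since O(4ⁿ) ⊆ O(n!) (f grows no faster than g), f(n) = O(g(n)) is true.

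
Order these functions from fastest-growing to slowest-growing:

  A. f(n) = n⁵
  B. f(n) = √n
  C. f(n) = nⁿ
C > A > B

Comparing growth rates:
C = nⁿ is O(nⁿ)
A = n⁵ is O(n⁵)
B = √n is O(√n)

Therefore, the order from fastest to slowest is: C > A > B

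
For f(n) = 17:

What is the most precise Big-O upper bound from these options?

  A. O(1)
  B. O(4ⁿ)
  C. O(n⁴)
A

f(n) = 17 is O(1).
All listed options are valid Big-O bounds (upper bounds),
but O(1) is the tightest (smallest valid bound).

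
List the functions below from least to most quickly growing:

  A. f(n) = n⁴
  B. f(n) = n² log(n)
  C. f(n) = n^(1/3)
C < B < A

Comparing growth rates:
C = n^(1/3) is O(n^(1/3))
B = n² log(n) is O(n² log n)
A = n⁴ is O(n⁴)

Therefore, the order from slowest to fastest is: C < B < A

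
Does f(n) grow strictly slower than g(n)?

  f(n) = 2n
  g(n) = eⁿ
True

f(n) = 2n is O(n), and g(n) = eⁿ is O(eⁿ).
Since O(n) grows strictly slower than O(eⁿ), f(n) = o(g(n)) is true.
This means lim(n→∞) f(n)/g(n) = 0.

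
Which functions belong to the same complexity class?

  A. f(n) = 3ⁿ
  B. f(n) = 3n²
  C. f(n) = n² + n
B and C

Examining each function:
  A. 3ⁿ is O(3ⁿ)
  B. 3n² is O(n²)
  C. n² + n is O(n²)

Functions B and C both have the same complexity class.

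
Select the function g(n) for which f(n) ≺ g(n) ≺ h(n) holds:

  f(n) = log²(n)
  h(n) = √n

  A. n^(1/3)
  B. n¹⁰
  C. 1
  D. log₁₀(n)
A

We need g(n) with log²(n) = o(g(n)) and g(n) = o(√n), i.e. O(log² n) ≺ g ≺ O(√n).
Check each option:
  A. n^(1/3) — O(n^(1/3)) is strictly between O(log² n) and O(√n) ✓
  B. n¹⁰ — O(n¹⁰) does not grow strictly slower than h(n)
  C. 1 — O(1) does not grow strictly faster than f(n)
  D. log₁₀(n) — O(log n) does not grow strictly faster than f(n)

Only option A (n^(1/3)) lies strictly between.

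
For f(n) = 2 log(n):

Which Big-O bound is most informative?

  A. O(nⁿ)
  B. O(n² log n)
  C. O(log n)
C

f(n) = 2 log(n) is O(log n).
All listed options are valid Big-O bounds (upper bounds),
but O(log n) is the tightest (smallest valid bound).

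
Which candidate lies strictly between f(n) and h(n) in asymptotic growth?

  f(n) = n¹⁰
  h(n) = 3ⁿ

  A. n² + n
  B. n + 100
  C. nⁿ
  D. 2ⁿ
D

We need g(n) with n¹⁰ = o(g(n)) and g(n) = o(3ⁿ), i.e. O(n¹⁰) ≺ g ≺ O(3ⁿ).
Check each option:
  A. n² + n — O(n²) does not grow strictly faster than f(n)
  B. n + 100 — O(n) does not grow strictly faster than f(n)
  C. nⁿ — O(nⁿ) does not grow strictly slower than h(n)
  D. 2ⁿ — O(2ⁿ) is strictly between O(n¹⁰) and O(3ⁿ) ✓

Only option D (2ⁿ) lies strictly between.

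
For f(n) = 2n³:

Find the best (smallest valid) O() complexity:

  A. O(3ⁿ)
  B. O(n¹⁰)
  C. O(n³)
C

f(n) = 2n³ is O(n³).
All listed options are valid Big-O bounds (upper bounds),
but O(n³) is the tightest (smallest valid bound).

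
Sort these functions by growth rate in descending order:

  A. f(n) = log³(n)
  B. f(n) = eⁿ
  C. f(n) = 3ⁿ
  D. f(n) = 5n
C > B > D > A

Comparing growth rates:
C = 3ⁿ is O(3ⁿ)
B = eⁿ is O(eⁿ)
D = 5n is O(n)
A = log³(n) is O(log³ n)

Therefore, the order from fastest to slowest is: C > B > D > A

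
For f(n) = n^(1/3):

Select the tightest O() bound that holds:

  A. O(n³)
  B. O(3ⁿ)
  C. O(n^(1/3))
C

f(n) = n^(1/3) is O(n^(1/3)).
All listed options are valid Big-O bounds (upper bounds),
but O(n^(1/3)) is the tightest (smallest valid bound).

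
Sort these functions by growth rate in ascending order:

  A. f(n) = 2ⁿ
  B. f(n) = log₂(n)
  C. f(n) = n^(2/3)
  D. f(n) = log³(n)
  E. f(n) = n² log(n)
B < D < C < E < A

Comparing growth rates:
B = log₂(n) is O(log n)
D = log³(n) is O(log³ n)
C = n^(2/3) is O(n^(2/3))
E = n² log(n) is O(n² log n)
A = 2ⁿ is O(2ⁿ)

Therefore, the order from slowest to fastest is: B < D < C < E < A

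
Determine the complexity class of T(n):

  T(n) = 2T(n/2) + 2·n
Θ(n log n)

Master Theorem: a = 2, b = 2, f(n) = 2·n.
Compute the critical exponent d = log₂(2) = 1.
Compare f(n) = Θ(n) against n^d:
  k = 1 = d, so f(n) = Θ(n^d) — Case 2.
  Work is balanced across levels: T(n) = Θ(n^d log n) = Θ(n log n).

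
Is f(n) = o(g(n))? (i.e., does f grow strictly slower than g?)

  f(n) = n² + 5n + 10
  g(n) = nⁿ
True

f(n) = n² + 5n + 10 is O(n²), and g(n) = nⁿ is O(nⁿ).
Since O(n²) grows strictly slower than O(nⁿ), f(n) = o(g(n)) is true.
This means lim(n→∞) f(n)/g(n) = 0.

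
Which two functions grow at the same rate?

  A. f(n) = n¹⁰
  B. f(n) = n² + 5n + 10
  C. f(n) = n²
B and C

Examining each function:
  A. n¹⁰ is O(n¹⁰)
  B. n² + 5n + 10 is O(n²)
  C. n² is O(n²)

Functions B and C both have the same complexity class.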